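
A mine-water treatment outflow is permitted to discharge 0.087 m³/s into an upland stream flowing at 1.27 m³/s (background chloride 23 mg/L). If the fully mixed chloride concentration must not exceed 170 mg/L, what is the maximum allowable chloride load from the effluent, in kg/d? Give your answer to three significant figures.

Mass balance at the limit: 1.270·23.00 + 0.08700·Cₑ = 1.357·170 → Cₑ = 2316 mg/L.
Load = 0.08700 m³/s × 2316 g/m³ × 86 400 s/d = 17410 kg/d.

17400 kg/d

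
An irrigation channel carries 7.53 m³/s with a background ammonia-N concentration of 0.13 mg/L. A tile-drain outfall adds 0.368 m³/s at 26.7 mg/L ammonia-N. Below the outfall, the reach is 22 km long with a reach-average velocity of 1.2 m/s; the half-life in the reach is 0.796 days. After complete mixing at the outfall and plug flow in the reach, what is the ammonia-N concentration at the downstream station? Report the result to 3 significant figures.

Mass balance: C = (7.530·0.1300 + 0.3680·26.70) / 7.898 = 10.80/7.898 = 1.368 mg/L.
Travel time t = 22·1000 / 1.2 = 18330 s = 5.093 h.
Half-life 0.796 d → k = ln 2 / 0.796 = 0.8708 d⁻¹.
Decay over the reach: 1.368·exp(−kt) = 1.368·0.8313 = 1.137 mg/L.

1.14 mg/L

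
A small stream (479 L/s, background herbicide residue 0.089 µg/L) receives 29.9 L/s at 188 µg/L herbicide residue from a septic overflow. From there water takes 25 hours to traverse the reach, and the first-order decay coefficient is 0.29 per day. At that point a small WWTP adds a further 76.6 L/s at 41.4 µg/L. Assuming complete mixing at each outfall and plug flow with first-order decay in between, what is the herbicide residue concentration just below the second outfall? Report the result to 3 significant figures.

12.6 µg/L

Flow-weighted average: C = (479.0·0.08900 + 29.90·188.0) / 508.9 = 5664/508.9 = 11.13 µg/L; combined flow 508.9 L/s.
Applying C = C₀e^(−kt): 11.13 × 0.7393 = 8.228 µg/L.
Second outfall: C = (508.9·8.228 + 76.60·41.40)/585.5 = 12.57 µg/L.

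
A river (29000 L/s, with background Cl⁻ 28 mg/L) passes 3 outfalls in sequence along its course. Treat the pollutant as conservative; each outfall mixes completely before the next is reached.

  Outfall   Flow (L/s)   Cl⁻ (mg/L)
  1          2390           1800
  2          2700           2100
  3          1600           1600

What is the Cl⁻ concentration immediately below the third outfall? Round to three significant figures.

374 mg/L

Below outfall 1: Q → 31390 L/s, C = (29000·28.00 + 2390·1800)/31390 = 162.9 mg/L.
Below outfall 2: Q → 34090 L/s, C = (31390·162.9 + 2700·2100)/34090 = 316.3 mg/L.
Below outfall 3: Q → 35690 L/s, C = (34090·316.3 + 1600·1600)/35690 = 373.9 mg/L.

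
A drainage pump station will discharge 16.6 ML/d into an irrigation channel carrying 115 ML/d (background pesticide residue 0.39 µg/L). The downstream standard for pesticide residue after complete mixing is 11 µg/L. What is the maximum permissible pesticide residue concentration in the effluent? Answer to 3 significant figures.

84.5 µg/L

At the limit, (Qr·Cr + Qe·Cₑ)/(Qr + Qe) = 11:
Cₑ = (131.6·11 − 115.0·0.3900) / 16.60 = 84.50 µg/L.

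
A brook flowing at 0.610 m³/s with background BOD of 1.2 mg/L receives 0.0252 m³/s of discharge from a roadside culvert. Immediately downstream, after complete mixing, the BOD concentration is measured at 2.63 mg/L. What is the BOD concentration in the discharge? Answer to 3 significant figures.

37.2 mg/L

Mass balance: 0.6100·1.200 + 0.02520·Cₑ = 0.6352·2.630
→ Cₑ = (0.6352·2.630 − 0.6100·1.200) / 0.02520 = 37.25 mg/L.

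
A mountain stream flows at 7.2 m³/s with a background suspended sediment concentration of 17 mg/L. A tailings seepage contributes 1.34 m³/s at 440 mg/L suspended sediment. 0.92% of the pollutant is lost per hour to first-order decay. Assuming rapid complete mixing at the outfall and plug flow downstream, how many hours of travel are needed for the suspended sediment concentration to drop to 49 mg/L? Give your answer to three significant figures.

Flow-weighted average: C = (7.200·17.00 + 1.340·440.0) / 8.540 = 712.0/8.540 = 83.37 mg/L.
0.92%/h lost → k = −ln(1 − 0.0092) = 0.009243 h⁻¹.
83.37·exp(−k·t) = 49 → t = ln(83.37/49)/k = 207000 s = 57.51 h.

57.5 h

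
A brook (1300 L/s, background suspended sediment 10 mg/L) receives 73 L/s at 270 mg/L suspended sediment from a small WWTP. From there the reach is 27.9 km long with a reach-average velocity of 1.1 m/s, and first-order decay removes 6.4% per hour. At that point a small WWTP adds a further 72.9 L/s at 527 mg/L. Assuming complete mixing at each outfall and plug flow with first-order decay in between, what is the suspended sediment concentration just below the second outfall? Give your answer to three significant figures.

After mixing, C = (1300·10.00 + 73.00·270.0) / 1373 = 32710/1373 = 23.82 mg/L; combined flow 1373 L/s.
Travel time t = 27.9·1000 / 1.1 = 25360 s = 7.045 h.
6.4%/h lost → k = −ln(1 − 0.064) = 0.06614 h⁻¹.
After decay, C = 23.82 × e^(−kt) = 23.82 × 0.6275 = 14.95 mg/L.
Second outfall: C = (1373·14.95 + 72.90·527.0)/1446 = 40.77 mg/L.

40.8 mg/L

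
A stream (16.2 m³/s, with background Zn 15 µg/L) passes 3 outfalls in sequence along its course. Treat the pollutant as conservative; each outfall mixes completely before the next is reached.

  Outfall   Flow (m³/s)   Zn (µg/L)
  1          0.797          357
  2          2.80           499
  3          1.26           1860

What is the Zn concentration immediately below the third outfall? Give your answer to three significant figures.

Outfall 1: combined Q = 17.00 m³/s; C = (16.20·15.00 + 0.7970·357.0)/17.00 = 31.04 µg/L.
Outfall 2: combined Q = 19.80 m³/s; C = (17.00·31.04 + 2.800·499.0)/19.80 = 97.22 µg/L.
Outfall 3: combined Q = 21.06 m³/s; C = (19.80·97.22 + 1.260·1860)/21.06 = 202.7 µg/L.

203 µg/L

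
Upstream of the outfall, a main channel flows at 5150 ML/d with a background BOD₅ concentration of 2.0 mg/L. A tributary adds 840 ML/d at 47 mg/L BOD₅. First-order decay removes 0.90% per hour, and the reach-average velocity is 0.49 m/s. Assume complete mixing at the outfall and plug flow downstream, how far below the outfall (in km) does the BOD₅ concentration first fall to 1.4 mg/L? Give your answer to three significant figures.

348 km

Conservation of mass: C = (5150·2.000 + 840.0·47.00) / 5990 = 49780/5990 = 8.311 mg/L.
0.90%/h lost → k = −ln(1 − 0.009) = 0.009041 h⁻¹.
Set 8.311·exp(−k·t) = 1.4 → t = ln(8.311/1.4)/k = 709200 s = 197.0 h.
Distance = v·t = 0.49·709200 = 347500 m = 347.5 km.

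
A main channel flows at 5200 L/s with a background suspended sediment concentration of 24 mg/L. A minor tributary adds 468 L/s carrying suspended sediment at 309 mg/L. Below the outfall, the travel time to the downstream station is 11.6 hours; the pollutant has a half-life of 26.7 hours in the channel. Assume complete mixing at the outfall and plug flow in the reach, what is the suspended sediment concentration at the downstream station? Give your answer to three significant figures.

Mass balance: C = (5200·24.00 + 468.0·309.0) / 5668 = 269400/5668 = 47.53 mg/L.
Half-life 26.7 h → k = ln 2 / 26.7 = 0.02596 h⁻¹ = 0.6231 d⁻¹.
After decay, C = 47.53 × e^(−kt) = 47.53 × 0.7400 = 35.17 mg/L.

35.2 mg/L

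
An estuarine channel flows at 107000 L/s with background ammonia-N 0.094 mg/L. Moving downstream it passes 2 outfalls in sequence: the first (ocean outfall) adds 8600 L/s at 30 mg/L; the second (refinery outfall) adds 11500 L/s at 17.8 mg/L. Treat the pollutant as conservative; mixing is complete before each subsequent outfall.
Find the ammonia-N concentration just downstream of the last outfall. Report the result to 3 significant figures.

After outfall 1: Q = 107000 + 8600 = 115600 L/s; C = (107000·0.09400 + 8600·30.00)/115600 = 2.319 mg/L.
After outfall 2: Q = 115600 + 11500 = 127100 L/s; C = (115600·2.319 + 11500·17.80)/127100 = 3.720 mg/L.

3.72 mg/L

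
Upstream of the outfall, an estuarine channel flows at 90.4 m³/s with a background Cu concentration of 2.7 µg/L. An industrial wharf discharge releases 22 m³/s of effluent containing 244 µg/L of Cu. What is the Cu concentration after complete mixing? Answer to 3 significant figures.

49.9 µg/L

Mixed concentration C = ΣQC/ΣQ = (90.40·2.700 + 22.00·244.0) / 112.4 = 5612/112.4 = 49.93 µg/L.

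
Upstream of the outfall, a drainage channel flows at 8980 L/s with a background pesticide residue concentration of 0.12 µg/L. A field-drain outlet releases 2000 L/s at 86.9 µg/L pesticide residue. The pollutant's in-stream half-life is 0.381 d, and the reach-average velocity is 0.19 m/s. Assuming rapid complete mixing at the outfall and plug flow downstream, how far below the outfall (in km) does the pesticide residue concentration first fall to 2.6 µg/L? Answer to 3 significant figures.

Mixed concentration C = ΣQC/ΣQ = (8980·0.1200 + 2000·86.90) / 10980 = 174900/10980 = 15.93 µg/L.
Half-life 0.381 d → k = ln 2 / 0.381 = 1.819 d⁻¹.
Set 15.93·exp(−k·t) = 2.6 → t = ln(15.93/2.6)/k = 86080 s = 23.91 h.
Distance = v·t = 0.19·86080 = 16350 m = 16.35 km.

16.4 km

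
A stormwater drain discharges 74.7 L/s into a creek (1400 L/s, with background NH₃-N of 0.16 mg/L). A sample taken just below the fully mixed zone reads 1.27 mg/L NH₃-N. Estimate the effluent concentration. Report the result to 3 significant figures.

Mass balance: 1400·0.1600 + 74.70·Cₑ = 1475·1.270
→ Cₑ = (1475·1.270 − 1400·0.1600) / 74.70 = 22.07 mg/L.

22.1 mg/L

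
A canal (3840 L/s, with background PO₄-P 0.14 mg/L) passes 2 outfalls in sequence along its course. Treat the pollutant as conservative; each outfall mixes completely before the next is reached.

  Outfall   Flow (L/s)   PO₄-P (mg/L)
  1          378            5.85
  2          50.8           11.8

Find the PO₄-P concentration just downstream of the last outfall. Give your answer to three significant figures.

0.784 mg/L

After outfall 1: Q = 3840 + 378.0 = 4218 L/s; C = (3840·0.1400 + 378.0·5.850)/4218 = 0.6517 mg/L.
After outfall 2: Q = 4218 + 50.80 = 4269 L/s; C = (4218·0.6517 + 50.80·11.80)/4269 = 0.7844 mg/L.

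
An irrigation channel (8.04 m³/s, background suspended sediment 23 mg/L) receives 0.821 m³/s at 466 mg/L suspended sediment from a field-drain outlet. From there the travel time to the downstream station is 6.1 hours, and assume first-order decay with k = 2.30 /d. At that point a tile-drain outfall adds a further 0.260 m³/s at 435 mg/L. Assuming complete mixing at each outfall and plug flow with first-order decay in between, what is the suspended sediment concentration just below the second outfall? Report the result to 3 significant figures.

Flow-weighted average: C = (8.040·23.00 + 0.8210·466.0) / 8.861 = 567.5/8.861 = 64.05 mg/L; combined flow 8.861 m³/s.
After decay, C = 64.05 × e^(−kt) = 64.05 × 0.5573 = 35.69 mg/L.
Second outfall: C = (8.861·35.69 + 0.2600·435.0)/9.121 = 47.08 mg/L.

47.1 mg/L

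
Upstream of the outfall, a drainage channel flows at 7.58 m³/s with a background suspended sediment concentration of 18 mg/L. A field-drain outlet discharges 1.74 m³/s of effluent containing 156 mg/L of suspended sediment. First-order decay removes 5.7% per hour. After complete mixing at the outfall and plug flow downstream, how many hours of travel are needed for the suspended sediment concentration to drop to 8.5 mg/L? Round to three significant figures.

Flow-weighted average: C = (7.580·18.00 + 1.740·156.0) / 9.320 = 407.9/9.320 = 43.76 mg/L.
5.7%/h lost → k = −ln(1 − 0.057) = 0.05869 h⁻¹.
43.76·exp(−k·t) = 8.5 → t = ln(43.76/8.5)/k = 100500 s = 27.92 h.

27.9 h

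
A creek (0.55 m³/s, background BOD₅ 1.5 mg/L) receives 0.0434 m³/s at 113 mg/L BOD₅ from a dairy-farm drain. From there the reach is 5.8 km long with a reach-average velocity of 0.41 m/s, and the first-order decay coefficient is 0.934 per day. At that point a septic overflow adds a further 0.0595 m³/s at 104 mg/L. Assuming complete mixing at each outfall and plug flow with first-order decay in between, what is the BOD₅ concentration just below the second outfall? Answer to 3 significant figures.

Flow-weighted average: C = (0.5500·1.500 + 0.04340·113.0) / 0.5934 = 5.729/0.5934 = 9.655 mg/L; combined flow 0.5934 m³/s.
Travel time t = 5.8·1000 / 0.41 = 14150 s = 3.930 h.
After decay, C = 9.655 × e^(−kt) = 9.655 × 0.8582 = 8.286 mg/L.
At the second outfall, C = (0.5934·8.286 + 0.05950·104.0) / (0.5934 + 0.05950) = 17.01 mg/L.

17.0 mg/L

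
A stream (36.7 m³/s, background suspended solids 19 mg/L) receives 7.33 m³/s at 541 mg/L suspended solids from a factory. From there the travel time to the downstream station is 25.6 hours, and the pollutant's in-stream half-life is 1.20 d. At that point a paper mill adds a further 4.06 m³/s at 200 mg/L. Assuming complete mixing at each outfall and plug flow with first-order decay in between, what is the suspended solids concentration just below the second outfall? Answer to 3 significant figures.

Mass balance: C = (36.70·19.00 + 7.330·541.0) / 44.03 = 4663/44.03 = 105.9 mg/L; combined flow 44.03 m³/s.
Half-life 1.20 d → k = ln 2 / 1.20 = 0.5776 d⁻¹.
After decay, C = 105.9 × e^(−kt) = 105.9 × 0.5400 = 57.19 mg/L.
At the second outfall, C = (44.03·57.19 + 4.060·200.0) / (44.03 + 4.060) = 69.25 mg/L.

69.2 mg/L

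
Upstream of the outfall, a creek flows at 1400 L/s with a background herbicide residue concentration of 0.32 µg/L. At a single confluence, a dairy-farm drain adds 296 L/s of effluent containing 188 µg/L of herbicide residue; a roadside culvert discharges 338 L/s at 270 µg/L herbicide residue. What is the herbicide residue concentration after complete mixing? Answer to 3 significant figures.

72.4 µg/L

Mass balance: C = (1400·0.3200 + 296.0·188.0 + 338.0·270.0) / 2034 = 147400/2034 = 72.45 µg/L.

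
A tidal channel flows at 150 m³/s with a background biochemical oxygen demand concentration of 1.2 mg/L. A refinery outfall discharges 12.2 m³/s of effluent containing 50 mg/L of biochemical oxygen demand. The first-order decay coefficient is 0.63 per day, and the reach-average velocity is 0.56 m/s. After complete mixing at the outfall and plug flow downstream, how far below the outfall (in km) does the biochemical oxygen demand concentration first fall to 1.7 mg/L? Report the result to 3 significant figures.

Conservation of mass: C = (150.0·1.200 + 12.20·50.00) / 162.2 = 790.0/162.2 = 4.871 mg/L.
Set 4.871·exp(−k·t) = 1.7 → t = ln(4.871/1.7)/k = 144400 s = 40.10 h.
Distance = v·t = 0.56·144400 = 80840 m = 80.84 km.

80.8 km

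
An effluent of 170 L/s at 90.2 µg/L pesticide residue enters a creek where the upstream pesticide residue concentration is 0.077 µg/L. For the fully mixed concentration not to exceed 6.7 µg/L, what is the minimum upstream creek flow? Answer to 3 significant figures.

Set C_mix = 6.7: (Q·0.07700 + 170.0·90.20) / (Q + 170.0) = 6.7
→ Q = 170.0·(90.20 − 6.7)/(6.7 − 0.07700) = 2143 L/s.

2140 L/s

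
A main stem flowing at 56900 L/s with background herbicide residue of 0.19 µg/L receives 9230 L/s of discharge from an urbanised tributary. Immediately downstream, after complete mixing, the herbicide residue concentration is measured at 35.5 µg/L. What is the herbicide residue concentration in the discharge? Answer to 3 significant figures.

Mass balance: 56900·0.1900 + 9230·Cₑ = 66130·35.50
→ Cₑ = (66130·35.50 − 56900·0.1900) / 9230 = 253.2 µg/L.

253 µg/L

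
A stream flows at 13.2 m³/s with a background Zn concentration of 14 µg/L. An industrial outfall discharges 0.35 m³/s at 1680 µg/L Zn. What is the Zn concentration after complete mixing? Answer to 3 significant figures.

Flow-weighted average: C = (13.20·14.00 + 0.3500·1680) / 13.55 = 772.8/13.55 = 57.03 µg/L.

57.0 µg/L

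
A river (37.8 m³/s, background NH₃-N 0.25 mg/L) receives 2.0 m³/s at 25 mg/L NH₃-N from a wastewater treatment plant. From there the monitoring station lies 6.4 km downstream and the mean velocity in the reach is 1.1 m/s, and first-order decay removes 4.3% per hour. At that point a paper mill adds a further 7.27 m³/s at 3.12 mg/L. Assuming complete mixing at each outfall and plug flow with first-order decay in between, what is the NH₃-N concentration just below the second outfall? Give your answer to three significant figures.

After mixing, C = (37.80·0.2500 + 2.000·25.00) / 39.80 = 59.45/39.80 = 1.494 mg/L; combined flow 39.80 m³/s.
Travel time t = 6.4·1000 / 1.1 = 5818 s = 1.616 h.
4.3%/h lost → k = −ln(1 − 0.043) = 0.04395 h⁻¹.
Applying C = C₀e^(−kt): 1.494 × 0.9314 = 1.391 mg/L.
At the second outfall, C = (39.80·1.391 + 7.270·3.120) / (39.80 + 7.270) = 1.658 mg/L.

1.66 mg/L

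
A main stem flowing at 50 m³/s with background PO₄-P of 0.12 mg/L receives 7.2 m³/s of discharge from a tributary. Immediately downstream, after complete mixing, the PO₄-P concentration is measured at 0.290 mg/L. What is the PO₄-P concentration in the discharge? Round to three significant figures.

1.47 mg/L

Mass balance: 50.00·0.1200 + 7.200·Cₑ = 57.20·0.2900
→ Cₑ = (57.20·0.2900 − 50.00·0.1200) / 7.200 = 1.471 mg/L.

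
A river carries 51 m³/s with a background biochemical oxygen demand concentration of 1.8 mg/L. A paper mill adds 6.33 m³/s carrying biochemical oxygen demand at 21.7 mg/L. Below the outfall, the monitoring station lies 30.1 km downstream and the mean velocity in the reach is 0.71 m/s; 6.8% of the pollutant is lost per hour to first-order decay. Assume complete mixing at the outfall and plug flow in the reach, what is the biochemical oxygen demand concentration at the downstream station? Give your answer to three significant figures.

Conservation of mass: C = (51.00·1.800 + 6.330·21.70) / 57.33 = 229.2/57.33 = 3.997 mg/L.
Travel time t = 30.1·1000 / 0.71 = 42390 s = 11.78 h.
6.8%/h lost → k = −ln(1 − 0.068) = 0.07042 h⁻¹.
Applying C = C₀e^(−kt): 3.997 × 0.4364 = 1.744 mg/L.

1.74 mg/L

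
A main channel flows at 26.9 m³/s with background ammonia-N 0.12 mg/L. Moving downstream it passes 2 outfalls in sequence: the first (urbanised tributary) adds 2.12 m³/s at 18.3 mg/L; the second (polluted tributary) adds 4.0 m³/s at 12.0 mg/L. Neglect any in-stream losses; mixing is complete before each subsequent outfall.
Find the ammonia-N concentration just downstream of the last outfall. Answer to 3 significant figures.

2.73 mg/L

Outfall 1: combined Q = 29.02 m³/s; C = (26.90·0.1200 + 2.120·18.30)/29.02 = 1.448 mg/L.
Outfall 2: combined Q = 33.02 m³/s; C = (29.02·1.448 + 4.000·12.00)/33.02 = 2.726 mg/L.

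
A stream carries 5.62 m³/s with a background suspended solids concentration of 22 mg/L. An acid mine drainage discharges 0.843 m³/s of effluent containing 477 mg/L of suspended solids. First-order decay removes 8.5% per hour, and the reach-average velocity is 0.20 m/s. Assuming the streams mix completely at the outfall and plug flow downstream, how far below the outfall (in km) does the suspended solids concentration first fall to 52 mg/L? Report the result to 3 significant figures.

Mass balance: C = (5.620·22.00 + 0.8430·477.0) / 6.463 = 525.8/6.463 = 81.35 mg/L.
8.5%/h lost → k = −ln(1 − 0.085) = 0.08883 h⁻¹.
Set 81.35·exp(−k·t) = 52 → t = ln(81.35/52)/k = 18140 s = 5.038 h.
Distance = v·t = 0.20·18140 = 3627 m = 3.627 km.

3.63 km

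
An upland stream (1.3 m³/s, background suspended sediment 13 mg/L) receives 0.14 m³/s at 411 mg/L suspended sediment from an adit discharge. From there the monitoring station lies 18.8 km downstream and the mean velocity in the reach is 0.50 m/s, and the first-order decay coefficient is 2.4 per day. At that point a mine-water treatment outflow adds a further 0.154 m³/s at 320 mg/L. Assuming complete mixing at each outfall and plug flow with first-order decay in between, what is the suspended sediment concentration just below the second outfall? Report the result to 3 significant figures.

47.3 mg/L

Mixed concentration C = ΣQC/ΣQ = (1.300·13.00 + 0.1400·411.0) / 1.440 = 74.44/1.440 = 51.69 mg/L; combined flow 1.440 m³/s.
Travel time t = 18.8·1000 / 0.50 = 37600 s = 10.44 h.
First-order decay: C = 51.69·exp(−k·t) = 51.69·0.3519 = 18.19 mg/L.
At the second outfall, C = (1.440·18.19 + 0.1540·320.0) / (1.440 + 0.1540) = 47.35 mg/L.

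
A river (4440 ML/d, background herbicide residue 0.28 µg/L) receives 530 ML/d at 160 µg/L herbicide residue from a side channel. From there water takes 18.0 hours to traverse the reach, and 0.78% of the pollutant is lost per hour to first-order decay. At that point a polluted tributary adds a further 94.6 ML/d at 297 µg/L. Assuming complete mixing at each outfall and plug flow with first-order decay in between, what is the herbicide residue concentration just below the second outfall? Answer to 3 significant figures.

Mixed concentration C = ΣQC/ΣQ = (4440·0.2800 + 530.0·160.0) / 4970 = 86040/4970 = 17.31 µg/L; combined flow 4970 ML/d.
0.78%/h lost → k = −ln(1 − 0.0078) = 0.007831 h⁻¹.
After decay, C = 17.31 × e^(−kt) = 17.31 × 0.8685 = 15.04 µg/L.
At the second outfall, C = (4970·15.04 + 94.60·297.0) / (4970 + 94.60) = 20.30 µg/L.

20.3 µg/L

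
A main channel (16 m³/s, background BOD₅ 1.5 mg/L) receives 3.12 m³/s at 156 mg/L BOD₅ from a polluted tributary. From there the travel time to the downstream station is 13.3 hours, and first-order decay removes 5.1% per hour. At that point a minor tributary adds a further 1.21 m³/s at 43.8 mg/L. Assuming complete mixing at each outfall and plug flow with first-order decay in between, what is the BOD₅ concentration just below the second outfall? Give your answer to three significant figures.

Conservation of mass: C = (16.00·1.500 + 3.120·156.0) / 19.12 = 510.7/19.12 = 26.71 mg/L; combined flow 19.12 m³/s.
5.1%/h lost → k = −ln(1 − 0.051) = 0.05235 h⁻¹.
Applying C = C₀e^(−kt): 26.71 × 0.4985 = 13.31 mg/L.
At the second outfall, C = (19.12·13.31 + 1.210·43.80) / (19.12 + 1.210) = 15.13 mg/L.

15.1 mg/L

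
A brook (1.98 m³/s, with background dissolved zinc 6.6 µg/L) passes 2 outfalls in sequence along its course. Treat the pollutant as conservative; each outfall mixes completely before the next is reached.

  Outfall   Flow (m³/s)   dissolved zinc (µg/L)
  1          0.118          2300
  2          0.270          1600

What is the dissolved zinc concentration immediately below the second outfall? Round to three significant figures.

Outfall 1: combined Q = 2.098 m³/s; C = (1.980·6.600 + 0.1180·2300)/2.098 = 135.6 µg/L.
Outfall 2: combined Q = 2.368 m³/s; C = (2.098·135.6 + 0.2700·1600)/2.368 = 302.6 µg/L.

303 µg/L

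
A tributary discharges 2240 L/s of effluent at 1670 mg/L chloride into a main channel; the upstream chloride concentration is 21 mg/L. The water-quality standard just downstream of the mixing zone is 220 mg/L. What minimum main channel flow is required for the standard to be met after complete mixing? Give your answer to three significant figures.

16300 L/s

Set C_mix = 220: (Q·21.00 + 2240·1670) / (Q + 2240) = 220
→ Q = 2240·(1670 − 220)/(220 − 21.00) = 16320 L/s.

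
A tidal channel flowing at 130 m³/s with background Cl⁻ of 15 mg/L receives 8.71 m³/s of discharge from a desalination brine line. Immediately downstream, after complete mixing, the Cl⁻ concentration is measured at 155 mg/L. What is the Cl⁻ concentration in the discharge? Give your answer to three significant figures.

Mass balance: 130.0·15.00 + 8.710·Cₑ = 138.7·155.0
→ Cₑ = (138.7·155.0 − 130.0·15.00) / 8.710 = 2245 mg/L.

2240 mg/L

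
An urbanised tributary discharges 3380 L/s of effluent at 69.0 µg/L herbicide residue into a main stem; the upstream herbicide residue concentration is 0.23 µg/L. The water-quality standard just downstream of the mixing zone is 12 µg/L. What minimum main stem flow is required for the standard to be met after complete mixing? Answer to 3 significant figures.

Set C_mix = 12: (Q·0.2300 + 3380·69.00) / (Q + 3380) = 12
→ Q = 3380·(69.00 − 12)/(12 − 0.2300) = 16370 L/s.

16400 L/s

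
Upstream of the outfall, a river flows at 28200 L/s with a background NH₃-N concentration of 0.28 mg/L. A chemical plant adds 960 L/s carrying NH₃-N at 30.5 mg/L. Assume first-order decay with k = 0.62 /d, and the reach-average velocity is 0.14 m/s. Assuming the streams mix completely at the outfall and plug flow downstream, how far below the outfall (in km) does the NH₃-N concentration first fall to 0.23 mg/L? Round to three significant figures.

33.4 km

Mixed concentration C = ΣQC/ΣQ = (28200·0.2800 + 960.0·30.50) / 29160 = 37180/29160 = 1.275 mg/L.
Set 1.275·exp(−k·t) = 0.23 → t = ln(1.275/0.23)/k = 238700 s = 66.29 h.
Distance = v·t = 0.14·238700 = 33410 m = 33.41 km.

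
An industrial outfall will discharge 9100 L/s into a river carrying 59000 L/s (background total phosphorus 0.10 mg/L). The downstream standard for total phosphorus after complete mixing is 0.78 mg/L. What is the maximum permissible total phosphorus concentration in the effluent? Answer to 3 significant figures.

5.19 mg/L

At the limit, (Qr·Cr + Qe·Cₑ)/(Qr + Qe) = 0.78:
Cₑ = (68100·0.78 − 59000·0.1000) / 9100 = 5.189 mg/L.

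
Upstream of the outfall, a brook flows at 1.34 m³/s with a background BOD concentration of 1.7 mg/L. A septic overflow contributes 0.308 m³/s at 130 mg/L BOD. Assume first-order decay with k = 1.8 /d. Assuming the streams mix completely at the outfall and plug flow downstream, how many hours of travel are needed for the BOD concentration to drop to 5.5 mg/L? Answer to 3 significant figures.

After mixing, C = (1.340·1.700 + 0.3080·130.0) / 1.648 = 42.32/1.648 = 25.68 mg/L.
25.68·exp(−k·t) = 5.5 → t = ln(25.68/5.5)/k = 73960 s = 20.55 h.

20.5 h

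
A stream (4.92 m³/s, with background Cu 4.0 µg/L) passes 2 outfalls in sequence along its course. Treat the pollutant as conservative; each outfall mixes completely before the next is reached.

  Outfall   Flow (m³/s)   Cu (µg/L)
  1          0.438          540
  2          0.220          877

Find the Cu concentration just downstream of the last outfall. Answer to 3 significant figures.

After outfall 1: Q = 4.920 + 0.4380 = 5.358 m³/s; C = (4.920·4.000 + 0.4380·540.0)/5.358 = 47.82 µg/L.
After outfall 2: Q = 5.358 + 0.2200 = 5.578 m³/s; C = (5.358·47.82 + 0.2200·877.0)/5.578 = 80.52 µg/L.

80.5 µg/L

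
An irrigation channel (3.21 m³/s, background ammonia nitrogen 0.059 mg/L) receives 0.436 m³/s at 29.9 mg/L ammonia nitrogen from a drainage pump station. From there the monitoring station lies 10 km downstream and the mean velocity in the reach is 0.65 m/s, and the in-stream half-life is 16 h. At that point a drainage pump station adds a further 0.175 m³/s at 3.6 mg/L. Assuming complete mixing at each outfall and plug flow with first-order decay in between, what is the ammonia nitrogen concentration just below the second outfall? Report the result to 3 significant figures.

3.04 mg/L

Conservation of mass: C = (3.210·0.05900 + 0.4360·29.90) / 3.646 = 13.23/3.646 = 3.627 mg/L; combined flow 3.646 m³/s.
Travel time t = 10·1000 / 0.65 = 15380 s = 4.274 h.
Half-life 16 h → k = ln 2 / 16 = 0.04332 h⁻¹ = 1.040 d⁻¹.
After decay, C = 3.627 × e^(−kt) = 3.627 × 0.8310 = 3.014 mg/L.
Second outfall: C = (3.646·3.014 + 0.1750·3.600)/3.821 = 3.041 mg/L.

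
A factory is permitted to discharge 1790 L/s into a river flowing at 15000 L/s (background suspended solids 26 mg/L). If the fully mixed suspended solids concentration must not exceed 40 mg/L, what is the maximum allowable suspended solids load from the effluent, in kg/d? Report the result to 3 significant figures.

Mass balance at the limit: 15000·26.00 + 1790·Cₑ = 16790·40 → Cₑ = 157.3 mg/L.
1790 L/s = 1.790 m³/s. Load = 1.790 m³/s × 157.3 g/m³ × 86 400 s/d = 24330 kg/d.

24300 kg/d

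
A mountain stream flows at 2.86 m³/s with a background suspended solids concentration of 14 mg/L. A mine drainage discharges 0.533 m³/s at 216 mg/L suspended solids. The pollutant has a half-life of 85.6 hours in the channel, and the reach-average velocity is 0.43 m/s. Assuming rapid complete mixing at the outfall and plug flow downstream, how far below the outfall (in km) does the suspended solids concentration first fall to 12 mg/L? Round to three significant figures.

256 km

Mixed concentration C = ΣQC/ΣQ = (2.860·14.00 + 0.5330·216.0) / 3.393 = 155.2/3.393 = 45.73 mg/L.
Half-life 85.6 h → k = ln 2 / 85.6 = 0.008098 h⁻¹ = 0.1943 d⁻¹.
Set 45.73·exp(−k·t) = 12 → t = ln(45.73/12)/k = 594800 s = 165.2 h.
Distance = v·t = 0.43·594800 = 255800 m = 255.8 km.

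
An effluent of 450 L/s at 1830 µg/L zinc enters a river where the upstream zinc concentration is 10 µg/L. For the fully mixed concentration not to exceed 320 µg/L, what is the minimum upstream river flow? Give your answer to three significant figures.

2190 L/s

Set C_mix = 320: (Q·10.00 + 450.0·1830) / (Q + 450.0) = 320
→ Q = 450.0·(1830 − 320)/(320 − 10.00) = 2192 L/s.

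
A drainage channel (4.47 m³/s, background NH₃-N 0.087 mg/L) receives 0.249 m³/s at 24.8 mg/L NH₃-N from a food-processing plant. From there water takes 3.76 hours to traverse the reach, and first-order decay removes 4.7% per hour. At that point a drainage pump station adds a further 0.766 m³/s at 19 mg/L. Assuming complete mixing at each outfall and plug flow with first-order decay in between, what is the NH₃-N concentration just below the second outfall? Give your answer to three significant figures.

Mixed concentration C = ΣQC/ΣQ = (4.470·0.08700 + 0.2490·24.80) / 4.719 = 6.564/4.719 = 1.391 mg/L; combined flow 4.719 m³/s.
4.7%/h lost → k = −ln(1 − 0.047) = 0.04814 h⁻¹.
Applying C = C₀e^(−kt): 1.391 × 0.8344 = 1.161 mg/L.
At the second outfall, C = (4.719·1.161 + 0.7660·19.00) / (4.719 + 0.7660) = 3.652 mg/L.

3.65 mg/L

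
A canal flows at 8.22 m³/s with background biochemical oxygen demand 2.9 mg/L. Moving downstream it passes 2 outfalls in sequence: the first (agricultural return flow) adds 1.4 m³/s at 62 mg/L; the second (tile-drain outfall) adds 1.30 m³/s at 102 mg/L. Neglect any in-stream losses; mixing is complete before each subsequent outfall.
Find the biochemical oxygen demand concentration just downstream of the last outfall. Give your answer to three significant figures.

22.3 mg/L

After outfall 1: Q = 8.220 + 1.400 = 9.620 m³/s; C = (8.220·2.900 + 1.400·62.00)/9.620 = 11.50 mg/L.
After outfall 2: Q = 9.620 + 1.300 = 10.92 m³/s; C = (9.620·11.50 + 1.300·102.0)/10.92 = 22.27 mg/L.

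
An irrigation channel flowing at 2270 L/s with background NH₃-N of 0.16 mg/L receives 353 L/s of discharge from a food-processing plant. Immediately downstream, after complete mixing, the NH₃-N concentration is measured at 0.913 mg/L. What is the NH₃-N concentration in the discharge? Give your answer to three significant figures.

5.76 mg/L

Mass balance: 2270·0.1600 + 353.0·Cₑ = 2623·0.9130
→ Cₑ = (2623·0.9130 − 2270·0.1600) / 353.0 = 5.755 mg/L.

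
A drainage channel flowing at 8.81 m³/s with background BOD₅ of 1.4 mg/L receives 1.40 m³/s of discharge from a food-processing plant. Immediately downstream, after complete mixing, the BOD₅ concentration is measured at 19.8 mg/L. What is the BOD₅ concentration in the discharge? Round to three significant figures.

Mass balance: 8.810·1.400 + 1.400·Cₑ = 10.21·19.80
→ Cₑ = (10.21·19.80 − 8.810·1.400) / 1.400 = 135.6 mg/L.

136 mg/L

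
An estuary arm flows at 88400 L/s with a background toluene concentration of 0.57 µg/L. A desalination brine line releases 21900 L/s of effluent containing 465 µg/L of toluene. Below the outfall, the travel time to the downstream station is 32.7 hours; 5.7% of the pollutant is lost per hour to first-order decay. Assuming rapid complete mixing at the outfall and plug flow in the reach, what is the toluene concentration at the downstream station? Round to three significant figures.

After mixing, C = (88400·0.5700 + 21900·465.0) / 110300 = 10230000/110300 = 92.78 µg/L.
5.7%/h lost → k = −ln(1 − 0.057) = 0.05869 h⁻¹.
After decay, C = 92.78 × e^(−kt) = 92.78 × 0.1467 = 13.61 µg/L.

13.6 µg/L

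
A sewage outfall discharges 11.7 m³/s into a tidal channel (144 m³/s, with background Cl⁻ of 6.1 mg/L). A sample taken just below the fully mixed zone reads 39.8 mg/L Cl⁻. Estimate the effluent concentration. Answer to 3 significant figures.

Mass balance: 144.0·6.100 + 11.70·Cₑ = 155.7·39.80
→ Cₑ = (155.7·39.80 − 144.0·6.100) / 11.70 = 454.6 mg/L.

455 mg/L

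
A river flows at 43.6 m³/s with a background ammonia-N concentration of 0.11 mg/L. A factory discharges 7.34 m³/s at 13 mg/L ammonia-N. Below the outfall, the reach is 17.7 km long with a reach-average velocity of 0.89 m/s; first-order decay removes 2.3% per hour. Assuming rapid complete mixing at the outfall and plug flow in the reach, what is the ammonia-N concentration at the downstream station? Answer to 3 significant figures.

1.73 mg/L

Mixed concentration C = ΣQC/ΣQ = (43.60·0.1100 + 7.340·13.00) / 50.94 = 100.2/50.94 = 1.967 mg/L.
Travel time t = 17.7·1000 / 0.89 = 19890 s = 5.524 h.
2.3%/h lost → k = −ln(1 − 0.023) = 0.02327 h⁻¹.
Decay over the reach: 1.967·exp(−kt) = 1.967·0.8794 = 1.730 mg/L.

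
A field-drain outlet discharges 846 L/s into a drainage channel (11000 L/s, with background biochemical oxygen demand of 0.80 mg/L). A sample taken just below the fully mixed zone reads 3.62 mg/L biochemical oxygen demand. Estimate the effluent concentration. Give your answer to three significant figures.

40.3 mg/L

Mass balance: 11000·0.8000 + 846.0·Cₑ = 11850·3.620
→ Cₑ = (11850·3.620 − 11000·0.8000) / 846.0 = 40.29 mg/L.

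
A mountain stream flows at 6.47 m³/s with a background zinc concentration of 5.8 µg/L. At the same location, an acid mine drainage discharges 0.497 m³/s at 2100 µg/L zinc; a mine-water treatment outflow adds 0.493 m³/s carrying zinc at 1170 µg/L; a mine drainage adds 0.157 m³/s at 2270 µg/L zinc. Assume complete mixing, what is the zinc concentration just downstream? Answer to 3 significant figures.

After mixing, C = (6.470·5.800 + 0.4970·2100 + 0.4930·1170 + 0.1570·2270) / 7.617 = 2014/7.617 = 264.5 µg/L.

264 µg/L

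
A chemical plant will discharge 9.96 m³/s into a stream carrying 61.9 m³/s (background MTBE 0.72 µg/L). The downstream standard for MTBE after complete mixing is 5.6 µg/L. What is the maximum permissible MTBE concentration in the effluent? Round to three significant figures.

At the limit, (Qr·Cr + Qe·Cₑ)/(Qr + Qe) = 5.6:
Cₑ = (71.86·5.6 − 61.90·0.7200) / 9.960 = 35.93 µg/L.

35.9 µg/L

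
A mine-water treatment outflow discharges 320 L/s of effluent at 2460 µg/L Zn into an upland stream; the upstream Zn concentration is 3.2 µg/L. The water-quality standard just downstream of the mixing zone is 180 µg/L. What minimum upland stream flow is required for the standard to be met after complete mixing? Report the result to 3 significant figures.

Set C_mix = 180: (Q·3.200 + 320.0·2460) / (Q + 320.0) = 180
→ Q = 320.0·(2460 − 180)/(180 − 3.200) = 4127 L/s.

4130 L/s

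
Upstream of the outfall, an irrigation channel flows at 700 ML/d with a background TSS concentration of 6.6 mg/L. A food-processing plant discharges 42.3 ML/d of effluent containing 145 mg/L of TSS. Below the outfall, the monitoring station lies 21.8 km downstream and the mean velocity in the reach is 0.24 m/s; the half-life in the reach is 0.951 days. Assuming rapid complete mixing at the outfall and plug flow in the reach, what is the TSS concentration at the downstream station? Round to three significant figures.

6.73 mg/L

Flow-weighted average: C = (700.0·6.600 + 42.30·145.0) / 742.3 = 10750/742.3 = 14.49 mg/L.
Travel time t = 21.8·1000 / 0.24 = 90830 s = 25.23 h.
Half-life 0.951 d → k = ln 2 / 0.951 = 0.7289 d⁻¹.
Decay over the reach: 14.49·exp(−kt) = 14.49·0.4647 = 6.733 mg/L.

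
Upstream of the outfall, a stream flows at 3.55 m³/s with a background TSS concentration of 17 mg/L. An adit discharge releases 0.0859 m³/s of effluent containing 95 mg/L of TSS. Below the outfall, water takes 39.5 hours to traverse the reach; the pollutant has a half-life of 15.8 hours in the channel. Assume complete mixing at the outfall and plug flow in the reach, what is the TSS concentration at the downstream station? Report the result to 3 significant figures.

3.33 mg/L

Flow-weighted average: C = (3.550·17.00 + 0.08590·95.00) / 3.636 = 68.51/3.636 = 18.84 mg/L.
Half-life 15.8 h → k = ln 2 / 15.8 = 0.04387 h⁻¹ = 1.053 d⁻¹.
Applying C = C₀e^(−kt): 18.84 × 0.1768 = 3.331 mg/L.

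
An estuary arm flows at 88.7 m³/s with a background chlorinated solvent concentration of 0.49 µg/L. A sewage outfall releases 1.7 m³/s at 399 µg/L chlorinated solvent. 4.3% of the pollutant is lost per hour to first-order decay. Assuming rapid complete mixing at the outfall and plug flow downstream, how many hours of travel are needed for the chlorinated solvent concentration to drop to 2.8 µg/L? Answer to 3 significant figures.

23.8 h

Mixed concentration C = ΣQC/ΣQ = (88.70·0.4900 + 1.700·399.0) / 90.40 = 721.8/90.40 = 7.984 µg/L.
4.3%/h lost → k = −ln(1 − 0.043) = 0.04395 h⁻¹.
7.984·exp(−k·t) = 2.8 → t = ln(7.984/2.8)/k = 85830 s = 23.84 h.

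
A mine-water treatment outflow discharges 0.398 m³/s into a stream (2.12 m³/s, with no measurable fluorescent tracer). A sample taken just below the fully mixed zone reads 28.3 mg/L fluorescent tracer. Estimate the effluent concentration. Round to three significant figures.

179 mg/L

Mass balance: 2.120·0 + 0.3980·Cₑ = 2.518·28.30
→ Cₑ = (2.518·28.30 − 2.120·0) / 0.3980 = 179.0 mg/L.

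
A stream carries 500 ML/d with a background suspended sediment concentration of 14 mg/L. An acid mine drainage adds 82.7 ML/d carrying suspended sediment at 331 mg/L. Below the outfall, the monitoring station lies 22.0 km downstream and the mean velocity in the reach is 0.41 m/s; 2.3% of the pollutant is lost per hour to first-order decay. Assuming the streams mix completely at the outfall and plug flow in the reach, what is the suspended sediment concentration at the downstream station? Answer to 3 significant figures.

41.7 mg/L

Conservation of mass: C = (500.0·14.00 + 82.70·331.0) / 582.7 = 34370/582.7 = 58.99 mg/L.
Travel time t = 22.0·1000 / 0.41 = 53660 s = 14.91 h.
2.3%/h lost → k = −ln(1 − 0.023) = 0.02327 h⁻¹.
After decay, C = 58.99 × e^(−kt) = 58.99 × 0.7069 = 41.70 mg/L.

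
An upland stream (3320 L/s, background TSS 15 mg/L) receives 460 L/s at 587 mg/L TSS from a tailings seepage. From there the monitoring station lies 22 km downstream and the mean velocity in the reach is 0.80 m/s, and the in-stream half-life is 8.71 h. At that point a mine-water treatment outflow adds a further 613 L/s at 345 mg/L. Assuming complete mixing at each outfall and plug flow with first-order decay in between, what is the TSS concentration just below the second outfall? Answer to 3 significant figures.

87.8 mg/L

Conservation of mass: C = (3320·15.00 + 460.0·587.0) / 3780 = 319800/3780 = 84.61 mg/L; combined flow 3780 L/s.
Travel time t = 22·1000 / 0.80 = 27500 s = 7.639 h.
Half-life 8.71 h → k = ln 2 / 8.71 = 0.07958 h⁻¹ = 1.910 d⁻¹.
Applying C = C₀e^(−kt): 84.61 × 0.5445 = 46.07 mg/L.
Second outfall: C = (3780·46.07 + 613.0·345.0)/4393 = 87.78 mg/L.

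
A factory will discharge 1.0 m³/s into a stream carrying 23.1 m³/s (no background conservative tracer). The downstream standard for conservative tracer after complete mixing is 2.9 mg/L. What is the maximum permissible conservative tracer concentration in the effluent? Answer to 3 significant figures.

At the limit, (Qr·Cr + Qe·Cₑ)/(Qr + Qe) = 2.9:
Cₑ = (24.10·2.9 − 23.10·0) / 1.000 = 69.89 mg/L.

69.9 mg/L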